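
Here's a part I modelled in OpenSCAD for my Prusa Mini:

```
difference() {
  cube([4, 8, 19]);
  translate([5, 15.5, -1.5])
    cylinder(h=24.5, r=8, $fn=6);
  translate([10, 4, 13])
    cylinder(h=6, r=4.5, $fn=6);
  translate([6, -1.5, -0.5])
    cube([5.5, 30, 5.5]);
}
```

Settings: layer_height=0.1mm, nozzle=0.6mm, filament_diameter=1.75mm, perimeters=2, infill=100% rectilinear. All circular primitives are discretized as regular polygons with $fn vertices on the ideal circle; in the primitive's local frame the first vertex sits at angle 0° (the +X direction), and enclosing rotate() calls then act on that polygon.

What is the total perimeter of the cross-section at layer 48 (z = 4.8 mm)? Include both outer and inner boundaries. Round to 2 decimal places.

At z = 4.8 mm: the 4×8 cube contributes its full rectangle (perimeter 24.00 mm); the r=8 cylinder at (5, 15.5) contributes a regular 6-gon of circumradius 8 (perimeter = 2·6·8.000·sin(180°/6) = 48.00 mm); the cylinder at (10, 4) is absent (z outside [13, 19]); the cube at (6, -1.5) (footprint 5.5×30) is included at this height (perimeter 71.00 mm); Subtracting the remaining from the first: starting from the 4×8 cube, the r=8 cylinder at (5, 15.5) misses the remaining region (no effect); the 5.5×30 cube at (6, -1.5) misses the remaining region (no effect) — boundary = 24.00 mm. Overall, the cross-section is a single solid region. Total boundary length (outer) = 24.00 mm.

24.00 mm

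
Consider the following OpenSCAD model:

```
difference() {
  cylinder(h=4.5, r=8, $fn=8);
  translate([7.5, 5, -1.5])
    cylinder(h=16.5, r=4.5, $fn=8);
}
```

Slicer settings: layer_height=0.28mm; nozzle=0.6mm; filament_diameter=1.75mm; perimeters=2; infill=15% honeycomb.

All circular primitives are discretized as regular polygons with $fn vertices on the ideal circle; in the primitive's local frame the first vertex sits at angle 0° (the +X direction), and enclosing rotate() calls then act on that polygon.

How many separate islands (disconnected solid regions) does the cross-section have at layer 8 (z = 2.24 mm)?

1

At z = 2.24 mm: the r=8 cylinder gives a regular 8-gon of circumradius 8 (constant along its height); the r=4.5 cylinder at (7.5, 5) gives a regular 8-gon of circumradius 4.5 (constant along its height); Taking the first minus the rest: starting from the r=8 cylinder, the r=4.5 cylinder at (7.5, 5) partially overlaps it — only the 14.18 mm² overlap (of its 57.28 mm²) is removed, clipping the outline — 1 connected region. Overall, the cross-section is a single solid region. Island count = 1.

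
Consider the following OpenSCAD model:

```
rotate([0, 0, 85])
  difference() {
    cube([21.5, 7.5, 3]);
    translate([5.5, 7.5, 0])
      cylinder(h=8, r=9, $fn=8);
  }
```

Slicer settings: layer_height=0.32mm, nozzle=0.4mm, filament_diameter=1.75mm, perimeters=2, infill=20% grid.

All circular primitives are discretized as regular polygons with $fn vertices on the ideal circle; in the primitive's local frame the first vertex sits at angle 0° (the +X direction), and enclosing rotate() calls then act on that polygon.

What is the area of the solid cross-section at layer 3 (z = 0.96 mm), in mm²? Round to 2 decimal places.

At z = 0.96 mm: the cube is present — its section is the full 21.5×7.5 rectangle (area 161.25 mm²); the r=9 cylinder at (5.5, 7.5) gives a regular 8-gon of circumradius 9 (constant along its height) (area = (8/2)·9.000²·sin(360°/8) = 229.10 mm²); After the difference (first − rest): starting from the 21.5×7.5 cube (161.25 mm²), the r=9 cylinder at (5.5, 7.5) partially overlaps it — only the 95.08 mm² overlap (of its 229.10 mm²) is removed, clipping the outline — area = 66.17 mm²; (rotated 85° about Z; rotation is an isometry so areas/perimeters/island counts are preserved). Overall, the cross-section has 2 separate islands. Net area = 66.17 mm².

66.17 mm²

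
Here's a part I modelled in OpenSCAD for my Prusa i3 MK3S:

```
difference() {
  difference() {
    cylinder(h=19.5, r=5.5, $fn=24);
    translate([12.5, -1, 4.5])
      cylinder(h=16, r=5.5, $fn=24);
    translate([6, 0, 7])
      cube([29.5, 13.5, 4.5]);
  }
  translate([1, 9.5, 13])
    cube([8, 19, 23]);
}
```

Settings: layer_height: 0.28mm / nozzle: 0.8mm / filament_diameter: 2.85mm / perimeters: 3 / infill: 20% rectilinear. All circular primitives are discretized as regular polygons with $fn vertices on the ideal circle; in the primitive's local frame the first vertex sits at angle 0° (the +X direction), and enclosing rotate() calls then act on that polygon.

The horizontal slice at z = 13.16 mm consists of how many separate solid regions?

1

At z = 13.16 mm: the r=5.5 cylinder contributes a regular 24-gon of circumradius 5.5; the cylinder at (12.5, -1): section is a regular 24-gon, circumradius r=5.5; the cube at (6, 0) is absent (z outside [7, 11.5]); Subtracting the remaining from the first: starting from the r=5.5 cylinder, the r=5.5 cylinder at (12.5, -1) misses the remaining region (no effect) — 1 connected region; the cube at (1, 9.5) (footprint 8×19) is included at this height; Taking the first minus the rest: starting from the result so far, the 8×19 cube at (1, 9.5) misses the remaining region (no effect) — 1 connected region. The result has 1 disconnected region.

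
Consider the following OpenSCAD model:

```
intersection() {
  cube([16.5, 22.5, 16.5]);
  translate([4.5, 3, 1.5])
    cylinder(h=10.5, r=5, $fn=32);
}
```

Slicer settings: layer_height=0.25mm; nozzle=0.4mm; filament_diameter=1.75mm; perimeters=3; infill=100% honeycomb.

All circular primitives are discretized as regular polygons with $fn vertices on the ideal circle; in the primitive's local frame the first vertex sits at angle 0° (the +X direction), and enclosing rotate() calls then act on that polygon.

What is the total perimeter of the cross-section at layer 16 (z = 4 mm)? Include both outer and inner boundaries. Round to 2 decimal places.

At z = 4 mm: the cube is present — its section is the full 16.5×22.5 rectangle (perimeter 78.00 mm); the r=5 cylinder at (4.5, 3) contributes a regular 32-gon of circumradius 5 (perimeter = 2·32·5.000·sin(180°/32) = 31.37 mm); Taking the intersection: the r=5 cylinder at (4.5, 3) partially overlaps the 16.5×22.5 cube; clipping to the common part keeps 65.61 mm² — boundary = 29.93 mm. Overall, the cross-section is a single solid region. Total boundary length (outer) = 29.93 mm.

29.93 mm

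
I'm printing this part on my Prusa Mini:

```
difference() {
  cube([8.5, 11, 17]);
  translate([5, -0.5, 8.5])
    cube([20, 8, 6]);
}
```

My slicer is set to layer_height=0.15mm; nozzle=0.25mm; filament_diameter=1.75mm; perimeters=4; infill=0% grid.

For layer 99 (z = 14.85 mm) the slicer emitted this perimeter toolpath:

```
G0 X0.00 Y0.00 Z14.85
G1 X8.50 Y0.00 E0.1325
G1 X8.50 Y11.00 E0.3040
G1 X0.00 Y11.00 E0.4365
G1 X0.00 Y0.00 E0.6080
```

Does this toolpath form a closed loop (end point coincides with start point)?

Start point (G0): (0.00, 0.00). End point (last G1): the path returns to the start — closed.

yes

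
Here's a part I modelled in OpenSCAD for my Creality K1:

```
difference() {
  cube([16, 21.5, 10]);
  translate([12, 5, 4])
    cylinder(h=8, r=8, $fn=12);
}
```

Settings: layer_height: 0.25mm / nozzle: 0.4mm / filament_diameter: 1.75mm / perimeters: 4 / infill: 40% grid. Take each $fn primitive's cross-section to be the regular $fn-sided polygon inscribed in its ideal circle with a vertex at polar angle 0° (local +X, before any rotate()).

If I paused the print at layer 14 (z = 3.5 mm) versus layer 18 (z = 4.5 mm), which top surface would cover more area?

layer 14 (z = 3.5 mm)

Layer 14 (z = 3.5): the 16×21.5 cube contributes its full rectangle (area 344.00 mm²); the cylinder at (12, 5) is not intersected at this z (z outside [4, 12]); After the difference (first − rest): none of the subtracted shapes is present at this height, so the 16×21.5 cube is unchanged — area = 344.00 mm². So its area = 344.00 mm². Layer 18 (z = 4.5): the cube is present — its section is the full 16×21.5 rectangle (area 344.00 mm²); the r=8 cylinder at (12, 5) gives a regular 12-gon of circumradius 8 (constant along its height) (area = (12/2)·8.000²·sin(360°/12) = 192.00 mm²); Subtracting the remaining from the first: starting from the 16×21.5 cube (344.00 mm²), the r=8 cylinder at (12, 5) partially overlaps it — only the 134.14 mm² overlap (of its 192.00 mm²) is removed, clipping the outline — area = 209.86 mm². So its area = 209.86 mm². Layer 14 is larger (344.00 vs 209.86 mm²).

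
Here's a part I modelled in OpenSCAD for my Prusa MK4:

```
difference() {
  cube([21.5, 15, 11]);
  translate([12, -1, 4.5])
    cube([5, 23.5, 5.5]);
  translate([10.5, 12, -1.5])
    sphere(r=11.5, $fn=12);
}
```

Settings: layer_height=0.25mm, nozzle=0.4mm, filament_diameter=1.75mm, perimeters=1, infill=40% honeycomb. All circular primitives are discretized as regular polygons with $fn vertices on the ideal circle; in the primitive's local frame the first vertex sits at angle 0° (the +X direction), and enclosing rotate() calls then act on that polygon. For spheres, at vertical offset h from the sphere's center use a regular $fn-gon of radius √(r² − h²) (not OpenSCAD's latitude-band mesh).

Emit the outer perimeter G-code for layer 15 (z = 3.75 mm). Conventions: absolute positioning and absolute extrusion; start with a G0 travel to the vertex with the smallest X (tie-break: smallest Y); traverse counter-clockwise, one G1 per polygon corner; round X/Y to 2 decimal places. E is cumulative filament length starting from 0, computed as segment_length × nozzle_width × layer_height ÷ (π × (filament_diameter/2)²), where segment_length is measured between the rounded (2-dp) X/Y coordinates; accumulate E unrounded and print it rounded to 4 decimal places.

At z = 3.75 mm: the 21.5×15 cube contributes its full rectangle; the cube at (12, -1) is not intersected at this z (z outside [4.5, 10]); the r=11.5 sphere at (10.5, 12) contributes a regular 12-gon of circumradius √(11.5²−5.25²) = 10.232; After the difference (first − rest): starting from the 21.5×15 cube, the r=11.5 sphere at (10.5, 12) partially overlaps it — only the 216.01 mm² overlap (of its 314.06 mm²) is removed, clipping the outline — 1 connected region. The outline is a single polygon with 13 vertices. Extrusion per mm of travel: 0.4 × 0.25 / (π × 0.875²) = 0.041575. Accumulating E over each segment gives final E = 3.8303.

G0 X0.00 Y0.00 Z3.75
G1 X21.50 Y0.00 E0.8939
G1 X21.50 Y15.00 E1.5175
G1 X19.93 Y15.00 E1.5828
G1 X20.73 Y12.00 E1.7119
G1 X19.36 Y6.88 E1.9322
G1 X15.62 Y3.14 E2.1521
G1 X10.50 Y1.77 E2.3725
G1 X5.38 Y3.14 E2.5928
G1 X1.64 Y6.88 E2.8127
G1 X0.27 Y12.00 E3.0331
G1 X1.07 Y15.00 E3.1621
G1 X0.00 Y15.00 E3.2066
G1 X0.00 Y0.00 E3.8303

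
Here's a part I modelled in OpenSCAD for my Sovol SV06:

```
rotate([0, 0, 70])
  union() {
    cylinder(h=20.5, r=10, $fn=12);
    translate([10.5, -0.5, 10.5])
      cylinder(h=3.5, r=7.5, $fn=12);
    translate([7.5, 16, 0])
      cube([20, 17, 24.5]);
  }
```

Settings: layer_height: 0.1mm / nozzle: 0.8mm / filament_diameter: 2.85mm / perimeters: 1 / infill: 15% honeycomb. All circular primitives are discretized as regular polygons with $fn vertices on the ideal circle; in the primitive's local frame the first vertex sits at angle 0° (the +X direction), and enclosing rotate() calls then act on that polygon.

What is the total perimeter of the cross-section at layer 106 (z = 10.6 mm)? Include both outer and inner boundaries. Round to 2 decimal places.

151.69 mm

At z = 10.6 mm: the r=10 cylinder gives a regular 12-gon of circumradius 10 (constant along its height) (perimeter = 2·12·10.000·sin(180°/12) = 62.12 mm); the r=7.5 cylinder at (10.5, -0.5) contributes a regular 12-gon of circumradius 7.5 (perimeter = 2·12·7.500·sin(180°/12) = 46.59 mm); the cube at (7.5, 16) (footprint 20×17) is included at this height (perimeter 74.00 mm); Taking the union: the regions partially overlap (shared area 61.01 mm²), so the edge portions inside another operand are dropped and the merged outline is re-measured after clipping — boundary = 151.69 mm; (rotated 70° about Z; rotation is an isometry so areas/perimeters/island counts are preserved). Overall, the cross-section has 2 separate islands. Total boundary length (outer) = 151.69 mm.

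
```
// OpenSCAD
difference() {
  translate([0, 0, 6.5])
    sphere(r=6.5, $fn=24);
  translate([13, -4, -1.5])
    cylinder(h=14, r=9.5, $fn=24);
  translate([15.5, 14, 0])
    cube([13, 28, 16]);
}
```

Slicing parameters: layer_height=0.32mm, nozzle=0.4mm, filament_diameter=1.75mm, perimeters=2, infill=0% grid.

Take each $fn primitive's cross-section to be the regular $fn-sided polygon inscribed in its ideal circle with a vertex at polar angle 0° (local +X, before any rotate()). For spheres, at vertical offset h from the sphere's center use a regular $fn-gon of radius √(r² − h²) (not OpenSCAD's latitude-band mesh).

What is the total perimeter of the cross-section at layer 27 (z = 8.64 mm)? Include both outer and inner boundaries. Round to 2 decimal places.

38.13 mm

At z = 8.64 mm: the r=6.5 sphere slices to a regular 24-gon of circumradius 6.138 (√(r²−h²) with h=2.14 from center) (perimeter = 2·24·6.138·sin(180°/24) = 38.45 mm); the r=9.5 cylinder at (13, -4) contributes a regular 24-gon of circumradius 9.5 (perimeter = 2·24·9.500·sin(180°/24) = 59.52 mm); the 13×28 cube at (15.5, 14) contributes its full rectangle (perimeter 82.00 mm); Taking the first minus the rest: starting from the r=6.5 sphere, the r=9.5 cylinder at (13, -4) partially overlaps it — only the 9.64 mm² overlap (of its 280.30 mm²) is removed, clipping the outline; the 13×28 cube at (15.5, 14) misses the remaining region (no effect) — boundary = 38.13 mm. Overall, the cross-section is a single solid region. Total boundary length (outer) = 38.13 mm.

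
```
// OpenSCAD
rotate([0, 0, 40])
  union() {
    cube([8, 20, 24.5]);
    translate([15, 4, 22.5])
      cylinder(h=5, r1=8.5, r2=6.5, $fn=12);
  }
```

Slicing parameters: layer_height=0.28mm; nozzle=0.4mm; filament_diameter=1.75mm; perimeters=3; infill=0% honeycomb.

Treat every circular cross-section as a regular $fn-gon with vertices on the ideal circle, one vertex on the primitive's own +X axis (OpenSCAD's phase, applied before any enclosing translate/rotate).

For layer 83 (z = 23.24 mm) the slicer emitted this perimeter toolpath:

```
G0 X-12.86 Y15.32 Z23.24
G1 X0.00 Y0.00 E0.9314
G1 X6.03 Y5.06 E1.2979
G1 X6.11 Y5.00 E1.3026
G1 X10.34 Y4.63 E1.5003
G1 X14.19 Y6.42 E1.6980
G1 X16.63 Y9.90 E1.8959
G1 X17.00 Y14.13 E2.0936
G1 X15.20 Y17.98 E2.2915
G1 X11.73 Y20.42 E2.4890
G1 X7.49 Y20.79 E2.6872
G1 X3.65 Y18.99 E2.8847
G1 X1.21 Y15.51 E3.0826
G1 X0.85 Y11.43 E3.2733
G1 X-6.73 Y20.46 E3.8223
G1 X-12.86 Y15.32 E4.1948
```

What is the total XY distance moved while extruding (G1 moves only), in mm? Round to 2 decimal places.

90.09 mm

Sum the Euclidean lengths of each G1 segment: total = 90.09 mm.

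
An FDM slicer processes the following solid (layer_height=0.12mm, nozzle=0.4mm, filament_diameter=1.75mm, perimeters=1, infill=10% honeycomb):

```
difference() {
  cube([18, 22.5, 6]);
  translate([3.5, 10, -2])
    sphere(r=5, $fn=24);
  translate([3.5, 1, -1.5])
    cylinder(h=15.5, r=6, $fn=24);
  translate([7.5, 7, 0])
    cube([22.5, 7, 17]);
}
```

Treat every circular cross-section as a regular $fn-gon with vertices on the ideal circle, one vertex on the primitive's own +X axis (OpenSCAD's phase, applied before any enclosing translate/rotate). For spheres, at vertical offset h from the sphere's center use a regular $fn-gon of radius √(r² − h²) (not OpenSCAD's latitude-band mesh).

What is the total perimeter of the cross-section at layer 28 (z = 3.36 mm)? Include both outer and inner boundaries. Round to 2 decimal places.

100.99 mm

At z = 3.36 mm: the 18×22.5 cube contributes its full rectangle (perimeter 81.00 mm); the sphere at (3.5, 10) is absent (|z−center|=5.360 > r=5); the r=6 cylinder at (3.5, 1) contributes a regular 24-gon of circumradius 6 (perimeter = 2·24·6.000·sin(180°/24) = 37.59 mm); the cube at (7.5, 7) is present — its section is the full 22.5×7 rectangle (perimeter 59.00 mm); After the difference (first − rest): starting from the 18×22.5 cube, the r=6 cylinder at (3.5, 1) partially overlaps it — only the 57.00 mm² overlap (of its 111.81 mm²) is removed, clipping the outline; the 22.5×7 cube at (7.5, 7) partially overlaps it — only the 73.50 mm² overlap (of its 157.50 mm²) is removed, clipping the outline — boundary = 100.99 mm. Overall, the cross-section is a single solid region. Total boundary length (outer) = 100.99 mm.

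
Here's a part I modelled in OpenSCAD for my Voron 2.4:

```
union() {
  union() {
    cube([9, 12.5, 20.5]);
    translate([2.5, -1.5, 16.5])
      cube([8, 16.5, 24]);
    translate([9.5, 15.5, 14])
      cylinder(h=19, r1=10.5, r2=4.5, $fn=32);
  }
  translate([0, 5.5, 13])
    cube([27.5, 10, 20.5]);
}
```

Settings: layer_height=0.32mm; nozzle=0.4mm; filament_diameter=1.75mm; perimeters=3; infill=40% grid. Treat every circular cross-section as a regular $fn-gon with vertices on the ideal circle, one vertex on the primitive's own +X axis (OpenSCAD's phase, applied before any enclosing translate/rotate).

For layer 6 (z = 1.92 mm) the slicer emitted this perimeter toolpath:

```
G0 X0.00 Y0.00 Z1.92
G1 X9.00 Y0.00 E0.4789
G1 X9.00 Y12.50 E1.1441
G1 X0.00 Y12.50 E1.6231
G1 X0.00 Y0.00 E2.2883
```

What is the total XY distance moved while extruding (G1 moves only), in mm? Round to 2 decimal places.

43.00 mm

Sum the Euclidean lengths of each G1 segment: total = 43.00 mm.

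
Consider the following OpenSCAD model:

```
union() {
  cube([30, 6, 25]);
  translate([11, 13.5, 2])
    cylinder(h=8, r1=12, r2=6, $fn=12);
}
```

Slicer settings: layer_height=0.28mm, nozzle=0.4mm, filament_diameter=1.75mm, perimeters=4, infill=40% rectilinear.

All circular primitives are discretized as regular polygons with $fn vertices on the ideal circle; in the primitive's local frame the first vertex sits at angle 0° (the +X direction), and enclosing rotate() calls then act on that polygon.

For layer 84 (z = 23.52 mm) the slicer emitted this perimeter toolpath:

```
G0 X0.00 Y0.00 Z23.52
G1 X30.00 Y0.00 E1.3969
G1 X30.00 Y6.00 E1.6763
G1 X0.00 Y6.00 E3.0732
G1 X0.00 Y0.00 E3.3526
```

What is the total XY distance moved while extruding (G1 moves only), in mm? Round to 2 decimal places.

72.00 mm

Sum the Euclidean lengths of each G1 segment: total = 72.00 mm.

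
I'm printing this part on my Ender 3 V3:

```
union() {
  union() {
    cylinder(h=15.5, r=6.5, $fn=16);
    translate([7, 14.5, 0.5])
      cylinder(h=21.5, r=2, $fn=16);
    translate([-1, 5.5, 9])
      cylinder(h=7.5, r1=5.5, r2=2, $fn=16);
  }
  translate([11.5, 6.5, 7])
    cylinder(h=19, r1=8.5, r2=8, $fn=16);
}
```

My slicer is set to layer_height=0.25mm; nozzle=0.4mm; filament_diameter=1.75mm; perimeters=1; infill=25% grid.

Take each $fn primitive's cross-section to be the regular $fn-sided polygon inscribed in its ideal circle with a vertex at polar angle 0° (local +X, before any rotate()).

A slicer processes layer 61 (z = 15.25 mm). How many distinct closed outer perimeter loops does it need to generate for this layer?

1

At z = 15.25 mm: the r=6.5 cylinder gives a regular 16-gon of circumradius 6.5 (constant along its height); the r=2 cylinder at (7, 14.5) contributes a regular 16-gon of circumradius 2; the cone at (-1, 5.5) (r1=5.5→r2=2) has section circumradius 2.583 here — a regular 16-gon; Combining (union): the regions partially overlap (shared area 13.53 mm²), so overlapping operands fuse into one piece — 2 connected regions; the cone at (11.5, 6.5) contributes a regular 16-gon of circumradius 8.283 (interpolated between r1=8.5 and r2=8 at t=0.434); Taking the union: the regions partially overlap (shared area 7.88 mm²), so overlapping operands fuse into one piece — 1 connected region. The result has 1 disconnected region.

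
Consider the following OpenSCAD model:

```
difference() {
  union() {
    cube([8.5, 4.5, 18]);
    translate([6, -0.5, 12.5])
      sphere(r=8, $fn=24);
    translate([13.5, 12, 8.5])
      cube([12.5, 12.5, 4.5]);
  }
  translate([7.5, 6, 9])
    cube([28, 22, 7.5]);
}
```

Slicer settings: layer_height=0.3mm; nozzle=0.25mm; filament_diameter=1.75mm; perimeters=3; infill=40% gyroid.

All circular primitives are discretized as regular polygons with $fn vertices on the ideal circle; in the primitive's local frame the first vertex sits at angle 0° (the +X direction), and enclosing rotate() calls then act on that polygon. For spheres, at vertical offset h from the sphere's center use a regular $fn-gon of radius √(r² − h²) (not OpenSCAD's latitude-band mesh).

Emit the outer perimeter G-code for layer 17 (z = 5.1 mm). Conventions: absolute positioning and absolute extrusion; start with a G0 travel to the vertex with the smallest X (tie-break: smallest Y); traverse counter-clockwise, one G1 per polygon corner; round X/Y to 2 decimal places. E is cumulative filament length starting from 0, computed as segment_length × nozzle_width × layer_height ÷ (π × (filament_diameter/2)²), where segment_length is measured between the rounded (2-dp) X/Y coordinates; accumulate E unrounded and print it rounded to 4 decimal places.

At z = 5.1 mm: the cube is present — its section is the full 8.5×4.5 rectangle; the r=8 sphere at (6, -0.5) contributes a regular 24-gon of circumradius √(8²−7.4²) = 3.040; the cube at (13.5, 12) does not reach this height (z outside [8.5, 13]); Taking the union: the regions partially overlap (shared area 10.99 mm²), so overlapping operands fuse into one piece — 1 connected region; the cube at (7.5, 6) is not intersected at this z (z outside [9, 16.5]); Subtracting the remaining from the first: none of the subtracted shapes is present at this height, so that combined region is unchanged — 1 connected region. The outline is a single polygon with 20 vertices. Extrusion per mm of travel: 0.25 × 0.3 / (π × 0.875²) = 0.031181. Accumulating E over each segment gives final E = 0.9720.

G0 X0.00 Y0.00 Z5.10
G1 X3.03 Y0.00 E0.0945
G1 X2.96 Y-0.50 E0.1102
G1 X3.06 Y-1.29 E0.1351
G1 X3.37 Y-2.02 E0.1598
G1 X3.85 Y-2.65 E0.1845
G1 X4.48 Y-3.13 E0.2092
G1 X5.21 Y-3.44 E0.2339
G1 X6.00 Y-3.54 E0.2587
G1 X6.79 Y-3.44 E0.2836
G1 X7.52 Y-3.13 E0.3083
G1 X8.15 Y-2.65 E0.3330
G1 X8.63 Y-2.02 E0.3577
G1 X8.94 Y-1.29 E0.3824
G1 X9.04 Y-0.50 E0.4072
G1 X8.94 Y0.29 E0.4321
G1 X8.63 Y1.02 E0.4568
G1 X8.50 Y1.19 E0.4635
G1 X8.50 Y4.50 E0.5667
G1 X0.00 Y4.50 E0.8317
G1 X0.00 Y0.00 E0.9720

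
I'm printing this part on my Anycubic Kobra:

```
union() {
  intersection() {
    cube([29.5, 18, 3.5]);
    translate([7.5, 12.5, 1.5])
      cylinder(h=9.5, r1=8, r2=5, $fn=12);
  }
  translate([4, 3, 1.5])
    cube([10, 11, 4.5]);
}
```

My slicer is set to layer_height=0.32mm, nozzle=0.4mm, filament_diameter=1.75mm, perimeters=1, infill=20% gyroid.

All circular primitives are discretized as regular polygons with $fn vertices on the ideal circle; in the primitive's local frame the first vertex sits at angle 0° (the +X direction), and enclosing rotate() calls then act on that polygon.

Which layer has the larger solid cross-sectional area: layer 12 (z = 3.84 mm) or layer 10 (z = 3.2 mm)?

Layer 12 (z = 3.84): the cube is not intersected at this z (z outside [0, 3.5]); the cone at (7.5, 12.5) (r1=8→r2=5) has section circumradius 7.261 here — a regular 12-gon (area = (12/2)·7.261²·sin(360°/12) = 158.17 mm²); Keeping only the common overlap: at least one operand is absent at this height, so nothing remains; the 10×11 cube at (4, 3) contributes its full rectangle (area 110.00 mm²); Taking the union: only the 10×11 cube at (4, 3) is present, so the union is just that shape — area = 110.00 mm². So its area = 110.00 mm². Layer 10 (z = 3.2): the cube is present — its section is the full 29.5×18 rectangle (area 531.00 mm²); the cone at (7.5, 12.5): at t=0.179 of its height the radius interpolates to r₁+(r₂−r₁)t = 7.463, giving a regular 12-gon of that circumradius (area = (12/2)·7.463²·sin(360°/12) = 167.10 mm²); Keeping only the common overlap: the cone at (7.5, 12.5) partially overlaps the 29.5×18 cube; clipping to the common part keeps 155.25 mm² — area = 155.25 mm²; the 10×11 cube at (4, 3) contributes its full rectangle (area 110.00 mm²); Combining (union): the regions partially overlap — summed areas 265.25 mm² minus the doubly-counted overlap 79.52 mm² gives 185.73 mm² — area = 185.73 mm². So its area = 185.73 mm². Layer 10 is larger (185.73 vs 110.00 mm²).

layer 10 (z = 3.2 mm)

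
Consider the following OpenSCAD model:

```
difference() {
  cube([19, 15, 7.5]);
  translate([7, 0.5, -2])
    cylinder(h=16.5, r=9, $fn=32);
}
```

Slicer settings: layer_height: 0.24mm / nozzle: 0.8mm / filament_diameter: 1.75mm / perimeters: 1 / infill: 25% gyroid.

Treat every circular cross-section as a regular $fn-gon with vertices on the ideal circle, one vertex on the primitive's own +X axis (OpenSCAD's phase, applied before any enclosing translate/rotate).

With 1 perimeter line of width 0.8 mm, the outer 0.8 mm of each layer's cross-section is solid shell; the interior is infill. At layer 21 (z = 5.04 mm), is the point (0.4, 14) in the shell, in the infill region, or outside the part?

shell

At z = 5.04 mm: the 19×15 cube contributes its full rectangle; the r=9 cylinder at (7, 0.5) gives a regular 32-gon of circumradius 9 (constant along its height); Subtracting the remaining from the first: starting from the 19×15 cube, the r=9 cylinder at (7, 0.5) partially overlaps it — only the 126.85 mm² overlap (of its 252.84 mm²) is removed, clipping the outline — 1 connected region. Overall, the cross-section is a single solid region. The nearest boundary edge runs (0.00, 6.09)→(0.00, 15.00); distance from the point to it = 0.40 mm. The point is inside the cross-section, 0.40 mm from the nearest boundary — within the 0.8 mm shell band (1 × 0.8).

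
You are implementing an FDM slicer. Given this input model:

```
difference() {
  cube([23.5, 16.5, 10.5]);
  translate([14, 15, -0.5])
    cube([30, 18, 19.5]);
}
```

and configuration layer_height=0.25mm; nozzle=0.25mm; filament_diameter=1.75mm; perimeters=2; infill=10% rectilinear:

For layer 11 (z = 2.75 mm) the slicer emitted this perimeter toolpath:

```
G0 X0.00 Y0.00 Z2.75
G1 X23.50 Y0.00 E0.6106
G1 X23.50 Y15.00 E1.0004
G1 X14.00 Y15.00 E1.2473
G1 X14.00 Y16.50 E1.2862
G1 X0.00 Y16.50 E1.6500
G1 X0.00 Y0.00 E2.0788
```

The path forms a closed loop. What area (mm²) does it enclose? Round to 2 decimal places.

Apply the shoelace formula to the sequence of (X, Y) vertices; enclosed area = 373.50 mm².

373.50 mm²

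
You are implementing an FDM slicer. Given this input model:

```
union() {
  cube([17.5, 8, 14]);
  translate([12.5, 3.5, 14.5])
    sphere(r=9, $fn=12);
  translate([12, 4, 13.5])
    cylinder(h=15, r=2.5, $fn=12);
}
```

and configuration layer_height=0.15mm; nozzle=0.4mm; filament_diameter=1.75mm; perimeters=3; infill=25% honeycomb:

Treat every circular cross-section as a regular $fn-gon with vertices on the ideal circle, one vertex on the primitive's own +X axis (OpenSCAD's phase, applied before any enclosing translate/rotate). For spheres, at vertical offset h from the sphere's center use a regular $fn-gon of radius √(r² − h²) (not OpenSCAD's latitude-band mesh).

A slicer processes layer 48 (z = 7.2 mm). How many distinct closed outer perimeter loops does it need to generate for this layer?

At z = 7.2 mm: the cube (footprint 17.5×8) is included at this height; the sphere at (12.5, 3.5): section is a regular 12-gon, circumradius = √(r²−h²) = √(9²−7.3²) = 5.264; the cylinder at (12, 4) does not reach this height (z outside [13.5, 28.5]); Taking the union: the regions partially overlap (shared area 72.15 mm²), so overlapping operands fuse into one piece — 1 connected region. The result has 1 disconnected region.

1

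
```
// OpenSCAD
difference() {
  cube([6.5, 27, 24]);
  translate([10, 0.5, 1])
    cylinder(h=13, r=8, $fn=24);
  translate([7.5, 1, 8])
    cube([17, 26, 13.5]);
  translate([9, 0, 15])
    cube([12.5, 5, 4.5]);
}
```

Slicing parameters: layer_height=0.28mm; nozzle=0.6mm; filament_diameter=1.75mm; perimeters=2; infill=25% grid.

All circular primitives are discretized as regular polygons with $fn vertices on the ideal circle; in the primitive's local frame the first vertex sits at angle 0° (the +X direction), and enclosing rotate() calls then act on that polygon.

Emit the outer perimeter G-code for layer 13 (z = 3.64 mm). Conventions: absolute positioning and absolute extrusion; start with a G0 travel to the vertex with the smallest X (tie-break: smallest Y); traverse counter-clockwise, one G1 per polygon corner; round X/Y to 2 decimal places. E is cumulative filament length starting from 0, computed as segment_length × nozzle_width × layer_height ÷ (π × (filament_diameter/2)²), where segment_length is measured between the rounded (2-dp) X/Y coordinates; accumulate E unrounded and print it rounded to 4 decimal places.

G0 X0.00 Y0.00 Z3.64
G1 X2.07 Y0.00 E0.1446
G1 X2.00 Y0.50 E0.1798
G1 X2.27 Y2.57 E0.3257
G1 X3.07 Y4.50 E0.4716
G1 X4.34 Y6.16 E0.6176
G1 X6.00 Y7.43 E0.7635
G1 X6.50 Y7.64 E0.8014
G1 X6.50 Y27.00 E2.1537
G1 X0.00 Y27.00 E2.6077
G1 X0.00 Y0.00 E4.4935

At z = 3.64 mm: the 6.5×27 cube contributes its full rectangle; the r=8 cylinder at (10, 0.5) gives a regular 24-gon of circumradius 8 (constant along its height); the cube at (7.5, 1) is absent (z outside [8, 21.5]); the cube at (9, 0) does not reach this height (z outside [15, 19.5]); Taking the first minus the rest: starting from the 6.5×27 cube, the r=8 cylinder at (10, 0.5) partially overlaps it — only the 25.02 mm² overlap (of its 198.77 mm²) is removed, clipping the outline — 1 connected region. The outline is a single polygon with 10 vertices. Extrusion per mm of travel: 0.6 × 0.28 / (π × 0.875²) = 0.069846. Accumulating E over each segment gives final E = 4.4935.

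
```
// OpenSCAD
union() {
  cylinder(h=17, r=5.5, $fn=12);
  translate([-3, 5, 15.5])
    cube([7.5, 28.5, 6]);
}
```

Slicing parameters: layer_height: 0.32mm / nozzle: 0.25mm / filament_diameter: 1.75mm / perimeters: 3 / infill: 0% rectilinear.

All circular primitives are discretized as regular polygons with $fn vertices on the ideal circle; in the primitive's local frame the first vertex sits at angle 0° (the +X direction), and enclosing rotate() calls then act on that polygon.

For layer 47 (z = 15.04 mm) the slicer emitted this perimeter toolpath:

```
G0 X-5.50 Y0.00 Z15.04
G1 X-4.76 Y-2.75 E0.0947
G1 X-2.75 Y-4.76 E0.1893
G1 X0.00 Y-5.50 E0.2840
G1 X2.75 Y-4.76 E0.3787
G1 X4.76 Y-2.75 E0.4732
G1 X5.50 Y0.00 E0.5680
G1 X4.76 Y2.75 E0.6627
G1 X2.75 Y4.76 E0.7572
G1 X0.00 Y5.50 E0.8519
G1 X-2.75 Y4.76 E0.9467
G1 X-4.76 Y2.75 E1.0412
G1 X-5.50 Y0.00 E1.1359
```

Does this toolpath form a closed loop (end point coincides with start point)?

yes

Start point (G0): (-5.50, 0.00). End point (last G1): the path returns to the start — closed.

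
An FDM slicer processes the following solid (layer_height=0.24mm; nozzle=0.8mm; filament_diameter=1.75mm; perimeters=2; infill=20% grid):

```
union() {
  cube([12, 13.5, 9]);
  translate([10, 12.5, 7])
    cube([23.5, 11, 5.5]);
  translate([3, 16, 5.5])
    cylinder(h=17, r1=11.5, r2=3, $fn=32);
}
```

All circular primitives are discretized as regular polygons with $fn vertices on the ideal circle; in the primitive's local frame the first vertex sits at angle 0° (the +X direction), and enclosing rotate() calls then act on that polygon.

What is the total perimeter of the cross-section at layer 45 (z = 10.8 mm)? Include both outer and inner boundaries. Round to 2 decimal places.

105.18 mm

At z = 10.8 mm: the cube does not reach this height (z outside [0, 9]); the cube at (10, 12.5) (footprint 23.5×11) is included at this height (perimeter 69.00 mm); the cone at (3, 16): at t=0.312 of its height the radius interpolates to r₁+(r₂−r₁)t = 8.850, giving a regular 32-gon of that circumradius (perimeter = 2·32·8.850·sin(180°/32) = 55.52 mm); Taking the union: the regions partially overlap (shared area 12.22 mm²), so the edge portions inside another operand are dropped and the merged outline is re-measured after clipping — boundary = 105.18 mm. Overall, the cross-section is a single solid region. Total boundary length (outer) = 105.18 mm.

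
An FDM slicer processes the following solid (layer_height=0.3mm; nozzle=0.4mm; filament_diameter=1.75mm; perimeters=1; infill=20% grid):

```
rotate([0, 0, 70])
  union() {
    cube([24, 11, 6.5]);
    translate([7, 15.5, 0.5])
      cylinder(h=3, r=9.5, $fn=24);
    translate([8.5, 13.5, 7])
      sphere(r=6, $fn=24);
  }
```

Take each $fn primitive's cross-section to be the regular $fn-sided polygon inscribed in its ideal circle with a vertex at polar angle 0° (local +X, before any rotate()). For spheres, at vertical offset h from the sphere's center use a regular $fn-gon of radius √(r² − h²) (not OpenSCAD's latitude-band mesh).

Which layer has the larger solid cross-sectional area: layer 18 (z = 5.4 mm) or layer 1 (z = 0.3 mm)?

Layer 18 (z = 5.4): the cube is present — its section is the full 24×11 rectangle (area 264.00 mm²); the cylinder at (7, 15.5) is not intersected at this z (z outside [0.5, 3.5]); the sphere at (8.5, 13.5): section is a regular 24-gon, circumradius = √(r²−h²) = √(6²−1.6²) = 5.783 (area = (24/2)·5.783²·sin(360°/24) = 103.86 mm²); Combining (union): the regions partially overlap — summed areas 367.86 mm² minus the doubly-counted overlap 24.12 mm² gives 343.74 mm² — area = 343.74 mm²; (rotated 70° about Z; rotation is an isometry so areas/perimeters/island counts are preserved). So its area = 343.74 mm². Layer 1 (z = 0.3): the cube is present — its section is the full 24×11 rectangle (area 264.00 mm²); the cylinder at (7, 15.5) does not reach this height (z outside [0.5, 3.5]); the sphere at (8.5, 13.5) does not reach this height (|z−center|=6.700 > r=6); Taking the union: only the 24×11 cube is present, so the union is just that shape — area = 264.00 mm²; (rotated 70° about Z; rotation is an isometry so areas/perimeters/island counts are preserved). So its area = 264.00 mm². Layer 18 is larger (343.74 vs 264.00 mm²).

layer 18 (z = 5.4 mm)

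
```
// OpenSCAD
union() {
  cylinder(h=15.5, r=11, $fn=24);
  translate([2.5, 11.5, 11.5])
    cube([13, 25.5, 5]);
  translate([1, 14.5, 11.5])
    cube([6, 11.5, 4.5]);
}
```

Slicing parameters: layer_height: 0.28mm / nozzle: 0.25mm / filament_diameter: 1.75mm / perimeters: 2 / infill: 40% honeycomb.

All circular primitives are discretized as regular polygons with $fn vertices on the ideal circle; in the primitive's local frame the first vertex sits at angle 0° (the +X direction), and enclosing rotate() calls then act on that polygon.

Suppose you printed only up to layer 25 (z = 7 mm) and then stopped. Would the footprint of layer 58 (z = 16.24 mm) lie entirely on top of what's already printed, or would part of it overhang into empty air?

Compare the two slices. At z = 7: the r=11 cylinder gives a regular 24-gon of circumradius 11 (constant along its height) (area = (24/2)·11.000²·sin(360°/24) = 375.81 mm²); the cube at (2.5, 11.5) is absent (z outside [11.5, 16.5]); the cube at (1, 14.5) is not intersected at this z (z outside [11.5, 16]); Taking the union: only the r=11 cylinder is present, so the union is just that shape — area = 375.81 mm². At z = 16.24: the cylinder is absent (z outside [0, 15.5]); the cube at (2.5, 11.5) is present — its section is the full 13×25.5 rectangle (area 331.50 mm²); the cube at (1, 14.5) is not intersected at this z (z outside [11.5, 16]); Combining (union): only the 13×25.5 cube at (2.5, 11.5) is present, so the union is just that shape — area = 331.50 mm². Checking containment: at z = 16.24 the cross-section extends beyond the z = 7 cross-section by about 331.50 mm².

part overhangs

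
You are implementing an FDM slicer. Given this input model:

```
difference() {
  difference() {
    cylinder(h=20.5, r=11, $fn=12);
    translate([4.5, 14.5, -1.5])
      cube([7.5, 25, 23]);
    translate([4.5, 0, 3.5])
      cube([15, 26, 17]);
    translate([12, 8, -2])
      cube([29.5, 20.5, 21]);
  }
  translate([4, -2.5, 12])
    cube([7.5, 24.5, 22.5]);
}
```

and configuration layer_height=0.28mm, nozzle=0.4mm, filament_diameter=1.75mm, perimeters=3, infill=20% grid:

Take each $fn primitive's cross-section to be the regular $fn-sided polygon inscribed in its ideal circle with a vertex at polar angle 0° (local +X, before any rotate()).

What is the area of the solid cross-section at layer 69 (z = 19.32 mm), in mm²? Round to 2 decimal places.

At z = 19.32 mm: the cylinder: section is a regular 12-gon, circumradius r=11 (area = (12/2)·11.000²·sin(360°/12) = 363.00 mm²); the 7.5×25 cube at (4.5, 14.5) contributes its full rectangle (area 187.50 mm²); the cube at (4.5, 0) is present — its section is the full 15×26 rectangle (area 390.00 mm²); the cube at (12, 8) does not reach this height (z outside [-2, 19]); Taking the first minus the rest: starting from the r=11 cylinder (363.00 mm²), the 7.5×25 cube at (4.5, 14.5) misses the remaining region (no effect); the 15×26 cube at (4.5, 0) partially overlaps it — only the 43.96 mm² overlap (of its 390.00 mm²) is removed, clipping the outline — area = 319.04 mm²; the cube at (4, -2.5) is present — its section is the full 7.5×24.5 rectangle (area 183.75 mm²); Subtracting the remaining from the first: starting from the result so far (319.04 mm²), the 7.5×24.5 cube at (4, -2.5) partially overlaps it — only the 21.59 mm² overlap (of its 183.75 mm²) is removed, clipping the outline — area = 297.44 mm². Overall, the cross-section is a single solid region. Net area = 297.44 mm².

297.44 mm²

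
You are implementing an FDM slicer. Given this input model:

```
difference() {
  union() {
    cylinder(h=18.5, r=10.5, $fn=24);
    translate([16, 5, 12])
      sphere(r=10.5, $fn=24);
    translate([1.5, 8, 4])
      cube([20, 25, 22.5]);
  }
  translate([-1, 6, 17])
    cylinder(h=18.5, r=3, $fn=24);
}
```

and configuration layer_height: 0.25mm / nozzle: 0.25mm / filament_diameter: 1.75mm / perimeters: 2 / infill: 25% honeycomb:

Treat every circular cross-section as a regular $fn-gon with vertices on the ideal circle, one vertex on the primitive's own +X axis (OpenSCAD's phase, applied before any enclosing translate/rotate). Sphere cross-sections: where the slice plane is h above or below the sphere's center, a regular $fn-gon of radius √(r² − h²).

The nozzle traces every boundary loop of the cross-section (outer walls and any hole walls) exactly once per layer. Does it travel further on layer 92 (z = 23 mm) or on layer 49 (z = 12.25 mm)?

Layer 92 (z = 23): the cylinder is not intersected at this z (z outside [0, 18.5]); the sphere at (16, 5) is not intersected at this z (|z−center|=11.000 > r=10.5); the cube at (1.5, 8) (footprint 20×25) is included at this height (perimeter 90.00 mm); Taking the union: only the 20×25 cube at (1.5, 8) is present, so the union is just that shape — boundary = 90.00 mm; the r=3 cylinder at (-1, 6) gives a regular 24-gon of circumradius 3 (constant along its height) (perimeter = 2·24·3.000·sin(180°/24) = 18.80 mm); Subtracting the remaining from the first: starting from the result so far, the r=3 cylinder at (-1, 6) misses the remaining region (no effect) — boundary = 90.00 mm. So its perimeter = 90.00 mm. Layer 49 (z = 12.25): the cylinder: section is a regular 24-gon, circumradius r=10.5 (perimeter = 2·24·10.500·sin(180°/24) = 65.79 mm); the r=10.5 sphere at (16, 5) slices to a regular 24-gon of circumradius 10.497 (√(r²−h²) with h=0.25 from center) (perimeter = 2·24·10.497·sin(180°/24) = 65.77 mm); the cube at (1.5, 8) is present — its section is the full 20×25 rectangle (perimeter 90.00 mm); Merging all regions: the regions partially overlap (shared area 135.13 mm²), so the edge portions inside another operand are dropped and the merged outline is re-measured after clipping — boundary = 142.86 mm; the cylinder at (-1, 6) is absent (z outside [17, 35.5]); Subtracting the remaining from the first: none of the subtracted shapes is present at this height, so that combined region is unchanged — boundary = 142.86 mm. So its perimeter = 142.86 mm. Layer 49 is larger (142.86 vs 90.00 mm).

layer 49 (z = 12.25 mm)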